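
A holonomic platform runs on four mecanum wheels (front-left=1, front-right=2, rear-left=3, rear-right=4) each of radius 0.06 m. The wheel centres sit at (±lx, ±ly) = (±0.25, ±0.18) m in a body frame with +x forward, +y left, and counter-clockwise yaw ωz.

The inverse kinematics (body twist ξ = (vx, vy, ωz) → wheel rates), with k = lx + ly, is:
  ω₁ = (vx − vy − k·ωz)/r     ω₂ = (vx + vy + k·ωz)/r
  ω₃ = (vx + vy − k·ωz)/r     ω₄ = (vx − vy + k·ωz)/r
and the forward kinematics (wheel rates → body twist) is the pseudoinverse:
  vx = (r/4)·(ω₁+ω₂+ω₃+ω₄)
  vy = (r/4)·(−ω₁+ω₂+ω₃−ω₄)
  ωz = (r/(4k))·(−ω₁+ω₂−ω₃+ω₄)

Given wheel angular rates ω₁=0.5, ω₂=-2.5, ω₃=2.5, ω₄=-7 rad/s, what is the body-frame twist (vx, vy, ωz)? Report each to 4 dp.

(-0.0975, 0.0975, -0.4360)

k = lx + ly = 0.25 + 0.18 = 0.4300
ω₁+ω₂+ω₃+ω₄ = -6.5000  →  vx = (0.06/4)·-6.5000 = -0.0975
−ω₁+ω₂+ω₃−ω₄ = 6.5000  →  vy = (0.06/4)·6.5000 = 0.0975
−ω₁+ω₂−ω₃+ω₄ = -12.5000  →  ωz = (0.06/1.7200)·-12.5000 = -0.4360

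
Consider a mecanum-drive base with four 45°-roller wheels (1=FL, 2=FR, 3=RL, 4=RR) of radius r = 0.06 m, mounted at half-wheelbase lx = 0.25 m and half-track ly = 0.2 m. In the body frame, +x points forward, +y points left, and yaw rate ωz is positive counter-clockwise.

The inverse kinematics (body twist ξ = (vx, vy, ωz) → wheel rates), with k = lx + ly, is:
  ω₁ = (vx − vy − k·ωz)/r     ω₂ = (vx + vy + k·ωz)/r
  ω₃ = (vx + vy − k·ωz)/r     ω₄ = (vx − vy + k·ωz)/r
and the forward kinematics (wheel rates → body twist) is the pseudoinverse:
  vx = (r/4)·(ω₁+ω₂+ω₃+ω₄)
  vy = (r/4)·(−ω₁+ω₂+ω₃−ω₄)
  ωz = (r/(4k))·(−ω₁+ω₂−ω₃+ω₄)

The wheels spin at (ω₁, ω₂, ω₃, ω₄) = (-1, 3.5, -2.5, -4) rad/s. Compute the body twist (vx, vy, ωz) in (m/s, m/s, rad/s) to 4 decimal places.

k = lx + ly = 0.25 + 0.2 = 0.4500
ω₁+ω₂+ω₃+ω₄ = -4.0000  →  vx = (0.06/4)·-4.0000 = -0.0600
−ω₁+ω₂+ω₃−ω₄ = 6.0000  →  vy = (0.06/4)·6.0000 = 0.0900
−ω₁+ω₂−ω₃+ω₄ = 3.0000  →  ωz = (0.06/1.8000)·3.0000 = 0.1000

(-0.0600, 0.0900, 0.1000)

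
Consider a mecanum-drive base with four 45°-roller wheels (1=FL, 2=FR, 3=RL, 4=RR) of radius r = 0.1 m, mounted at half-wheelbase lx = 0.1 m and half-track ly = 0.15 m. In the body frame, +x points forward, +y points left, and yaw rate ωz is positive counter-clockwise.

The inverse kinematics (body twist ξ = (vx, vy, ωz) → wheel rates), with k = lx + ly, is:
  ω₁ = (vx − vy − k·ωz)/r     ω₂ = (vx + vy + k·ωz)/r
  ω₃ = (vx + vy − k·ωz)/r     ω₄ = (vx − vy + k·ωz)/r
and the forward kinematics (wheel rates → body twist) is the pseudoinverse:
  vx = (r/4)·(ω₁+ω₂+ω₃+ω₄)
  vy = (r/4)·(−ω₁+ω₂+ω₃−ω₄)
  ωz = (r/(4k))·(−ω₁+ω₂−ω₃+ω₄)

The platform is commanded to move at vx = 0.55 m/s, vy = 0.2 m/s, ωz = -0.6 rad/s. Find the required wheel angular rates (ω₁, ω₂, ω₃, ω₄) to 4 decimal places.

k = lx + ly = 0.1 + 0.15 = 0.2500;  k·ωz = 0.2500·-0.6 = -0.1500
ω₁ (FL) = (vx − vy − k·ωz)/r = 0.5000/0.1 = 5.0000
ω₂ (FR) = (vx + vy + k·ωz)/r = 0.6000/0.1 = 6.0000
ω₃ (RL) = (vx + vy − k·ωz)/r = 0.9000/0.1 = 9.0000
ω₄ (RR) = (vx − vy + k·ωz)/r = 0.2000/0.1 = 2.0000

(5.0000, 6.0000, 9.0000, 2.0000)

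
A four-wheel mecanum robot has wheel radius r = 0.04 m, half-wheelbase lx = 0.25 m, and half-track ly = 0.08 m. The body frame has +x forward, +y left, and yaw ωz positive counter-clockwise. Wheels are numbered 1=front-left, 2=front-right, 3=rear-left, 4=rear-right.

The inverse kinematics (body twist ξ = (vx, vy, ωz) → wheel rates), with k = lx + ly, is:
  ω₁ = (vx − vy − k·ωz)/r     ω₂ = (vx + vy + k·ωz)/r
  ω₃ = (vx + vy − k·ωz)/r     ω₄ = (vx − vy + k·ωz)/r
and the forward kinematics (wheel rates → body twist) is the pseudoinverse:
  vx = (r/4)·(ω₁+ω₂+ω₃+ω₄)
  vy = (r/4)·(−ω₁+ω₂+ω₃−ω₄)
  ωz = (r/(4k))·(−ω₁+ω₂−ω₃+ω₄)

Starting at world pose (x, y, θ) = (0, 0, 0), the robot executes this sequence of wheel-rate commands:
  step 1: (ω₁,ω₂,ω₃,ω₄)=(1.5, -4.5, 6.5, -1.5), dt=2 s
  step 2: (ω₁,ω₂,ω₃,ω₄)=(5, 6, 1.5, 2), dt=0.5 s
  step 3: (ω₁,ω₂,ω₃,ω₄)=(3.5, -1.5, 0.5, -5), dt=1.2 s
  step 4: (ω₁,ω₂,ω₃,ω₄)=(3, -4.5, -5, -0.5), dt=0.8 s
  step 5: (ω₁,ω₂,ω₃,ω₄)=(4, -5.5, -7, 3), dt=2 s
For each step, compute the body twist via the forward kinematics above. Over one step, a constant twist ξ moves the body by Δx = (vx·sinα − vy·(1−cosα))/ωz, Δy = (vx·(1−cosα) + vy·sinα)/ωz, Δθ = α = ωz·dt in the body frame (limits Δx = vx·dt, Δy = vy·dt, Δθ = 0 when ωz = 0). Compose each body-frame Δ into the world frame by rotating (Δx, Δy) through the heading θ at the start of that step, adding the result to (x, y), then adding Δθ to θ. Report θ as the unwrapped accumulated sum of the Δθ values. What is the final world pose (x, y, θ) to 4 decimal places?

(-0.4228, 0.0055, -1.2500)

step 1: ξ=(vx,vy,ωz)=(0.0200, 0.0200, -0.4242), dt=2.0 → body Δ=(0.0513, 0.0194, -0.8485) → world pose (0.0513, 0.0194, -0.8485)
step 2: ξ=(vx,vy,ωz)=(0.1450, 0.0050, 0.0455), dt=0.5 → body Δ=(0.0725, 0.0033, 0.0227) → world pose (0.1017, -0.0328, -0.8258)
step 3: ξ=(vx,vy,ωz)=(-0.0250, 0.0050, -0.3182), dt=1.2 → body Δ=(-0.0281, 0.0115, -0.3818) → world pose (0.0911, -0.0043, -1.2076)
step 4: ξ=(vx,vy,ωz)=(-0.0700, -0.1200, -0.0909), dt=0.8 → body Δ=(-0.0594, -0.0939, -0.0727) → world pose (-0.0177, 0.0179, -1.2803)
step 5: ξ=(vx,vy,ωz)=(-0.0550, -0.1950, 0.0152), dt=2.0 → body Δ=(-0.1041, -0.3916, 0.0303) → world pose (-0.4228, 0.0055, -1.2500)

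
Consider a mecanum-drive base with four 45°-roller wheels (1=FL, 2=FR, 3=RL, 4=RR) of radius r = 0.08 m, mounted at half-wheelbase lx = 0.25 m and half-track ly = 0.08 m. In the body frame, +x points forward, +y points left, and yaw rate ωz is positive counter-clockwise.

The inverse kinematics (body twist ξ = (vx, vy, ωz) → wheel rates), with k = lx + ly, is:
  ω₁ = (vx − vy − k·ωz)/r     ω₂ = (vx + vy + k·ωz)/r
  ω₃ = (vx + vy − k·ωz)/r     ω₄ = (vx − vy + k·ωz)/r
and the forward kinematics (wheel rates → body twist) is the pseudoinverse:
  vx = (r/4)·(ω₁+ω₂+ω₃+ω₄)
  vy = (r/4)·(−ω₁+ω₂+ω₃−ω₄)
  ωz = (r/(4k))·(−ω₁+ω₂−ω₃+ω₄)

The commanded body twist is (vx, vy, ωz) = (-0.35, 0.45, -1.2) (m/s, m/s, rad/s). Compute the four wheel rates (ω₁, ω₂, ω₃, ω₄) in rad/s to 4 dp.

(-5.0500, -3.7000, 6.2000, -14.9500)

k = lx + ly = 0.25 + 0.08 = 0.3300;  k·ωz = 0.3300·-1.2 = -0.3960
ω₁ (FL) = (vx − vy − k·ωz)/r = -0.4040/0.08 = -5.0500
ω₂ (FR) = (vx + vy + k·ωz)/r = -0.2960/0.08 = -3.7000
ω₃ (RL) = (vx + vy − k·ωz)/r = 0.4960/0.08 = 6.2000
ω₄ (RR) = (vx − vy + k·ωz)/r = -1.1960/0.08 = -14.9500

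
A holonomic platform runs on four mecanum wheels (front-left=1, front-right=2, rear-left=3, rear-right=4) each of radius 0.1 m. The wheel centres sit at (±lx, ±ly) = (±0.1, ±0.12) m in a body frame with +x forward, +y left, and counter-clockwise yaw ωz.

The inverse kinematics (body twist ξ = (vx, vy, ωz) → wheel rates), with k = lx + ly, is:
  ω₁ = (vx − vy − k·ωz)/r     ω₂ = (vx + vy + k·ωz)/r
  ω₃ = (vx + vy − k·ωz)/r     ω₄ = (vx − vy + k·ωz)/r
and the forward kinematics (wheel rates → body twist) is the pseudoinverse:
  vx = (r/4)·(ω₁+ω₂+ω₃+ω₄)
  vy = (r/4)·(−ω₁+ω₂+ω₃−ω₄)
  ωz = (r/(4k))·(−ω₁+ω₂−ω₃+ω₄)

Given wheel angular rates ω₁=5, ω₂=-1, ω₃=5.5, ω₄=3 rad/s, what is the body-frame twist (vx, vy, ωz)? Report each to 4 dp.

(0.3125, -0.0875, -0.9659)

k = lx + ly = 0.1 + 0.12 = 0.2200
ω₁+ω₂+ω₃+ω₄ = 12.5000  →  vx = (0.1/4)·12.5000 = 0.3125
−ω₁+ω₂+ω₃−ω₄ = -3.5000  →  vy = (0.1/4)·-3.5000 = -0.0875
−ω₁+ω₂−ω₃+ω₄ = -8.5000  →  ωz = (0.1/0.8800)·-8.5000 = -0.9659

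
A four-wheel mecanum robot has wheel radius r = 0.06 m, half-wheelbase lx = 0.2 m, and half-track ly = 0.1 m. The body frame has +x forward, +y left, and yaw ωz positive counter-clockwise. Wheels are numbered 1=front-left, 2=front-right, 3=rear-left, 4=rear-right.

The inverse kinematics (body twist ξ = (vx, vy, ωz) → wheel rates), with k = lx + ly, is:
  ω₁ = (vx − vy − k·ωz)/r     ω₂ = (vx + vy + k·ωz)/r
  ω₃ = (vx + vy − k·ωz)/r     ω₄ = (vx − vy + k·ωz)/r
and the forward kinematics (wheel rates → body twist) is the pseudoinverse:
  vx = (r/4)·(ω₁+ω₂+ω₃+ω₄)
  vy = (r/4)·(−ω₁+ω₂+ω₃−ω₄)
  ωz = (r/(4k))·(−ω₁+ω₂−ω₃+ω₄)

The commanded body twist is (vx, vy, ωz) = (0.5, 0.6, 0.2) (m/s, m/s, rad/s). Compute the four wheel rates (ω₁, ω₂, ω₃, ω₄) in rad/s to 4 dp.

k = lx + ly = 0.2 + 0.1 = 0.3000;  k·ωz = 0.3000·0.2 = 0.0600
ω₁ (FL) = (vx − vy − k·ωz)/r = -0.1600/0.06 = -2.6667
ω₂ (FR) = (vx + vy + k·ωz)/r = 1.1600/0.06 = 19.3333
ω₃ (RL) = (vx + vy − k·ωz)/r = 1.0400/0.06 = 17.3333
ω₄ (RR) = (vx − vy + k·ωz)/r = -0.0400/0.06 = -0.6667

(-2.6667, 19.3333, 17.3333, -0.6667)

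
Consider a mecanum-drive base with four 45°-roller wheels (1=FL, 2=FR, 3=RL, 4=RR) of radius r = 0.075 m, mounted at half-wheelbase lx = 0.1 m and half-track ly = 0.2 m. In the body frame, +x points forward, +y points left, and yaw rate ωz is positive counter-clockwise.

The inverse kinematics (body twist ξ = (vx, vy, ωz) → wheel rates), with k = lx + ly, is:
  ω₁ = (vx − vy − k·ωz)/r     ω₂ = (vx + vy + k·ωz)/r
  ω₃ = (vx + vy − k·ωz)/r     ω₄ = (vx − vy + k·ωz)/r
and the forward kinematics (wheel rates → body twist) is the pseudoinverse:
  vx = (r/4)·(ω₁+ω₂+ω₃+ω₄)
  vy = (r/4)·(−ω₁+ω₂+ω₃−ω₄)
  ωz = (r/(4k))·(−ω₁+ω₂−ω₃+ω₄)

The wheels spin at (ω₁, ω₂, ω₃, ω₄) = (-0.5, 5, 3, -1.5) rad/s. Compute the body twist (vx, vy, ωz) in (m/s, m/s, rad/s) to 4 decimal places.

k = lx + ly = 0.1 + 0.2 = 0.3000
ω₁+ω₂+ω₃+ω₄ = 6.0000  →  vx = (0.075/4)·6.0000 = 0.1125
−ω₁+ω₂+ω₃−ω₄ = 10.0000  →  vy = (0.075/4)·10.0000 = 0.1875
−ω₁+ω₂−ω₃+ω₄ = 1.0000  →  ωz = (0.075/1.2000)·1.0000 = 0.0625

(0.1125, 0.1875, 0.0625)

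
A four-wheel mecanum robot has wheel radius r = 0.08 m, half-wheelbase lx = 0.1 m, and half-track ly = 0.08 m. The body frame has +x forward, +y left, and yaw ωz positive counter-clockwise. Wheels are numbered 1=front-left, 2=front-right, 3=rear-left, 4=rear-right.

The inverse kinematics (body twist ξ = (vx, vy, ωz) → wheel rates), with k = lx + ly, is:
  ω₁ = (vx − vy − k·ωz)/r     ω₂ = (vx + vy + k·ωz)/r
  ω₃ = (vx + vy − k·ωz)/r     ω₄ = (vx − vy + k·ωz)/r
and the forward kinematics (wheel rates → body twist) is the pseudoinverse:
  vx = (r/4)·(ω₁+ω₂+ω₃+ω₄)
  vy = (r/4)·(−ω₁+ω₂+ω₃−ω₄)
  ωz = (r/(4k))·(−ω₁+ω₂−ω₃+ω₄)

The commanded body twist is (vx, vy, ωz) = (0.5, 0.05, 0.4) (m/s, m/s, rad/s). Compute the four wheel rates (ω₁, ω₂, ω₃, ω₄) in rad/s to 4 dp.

(4.7250, 7.7750, 5.9750, 6.5250)

k = lx + ly = 0.1 + 0.08 = 0.1800;  k·ωz = 0.1800·0.4 = 0.0720
ω₁ (FL) = (vx − vy − k·ωz)/r = 0.3780/0.08 = 4.7250
ω₂ (FR) = (vx + vy + k·ωz)/r = 0.6220/0.08 = 7.7750
ω₃ (RL) = (vx + vy − k·ωz)/r = 0.4780/0.08 = 5.9750
ω₄ (RR) = (vx − vy + k·ωz)/r = 0.5220/0.08 = 6.5250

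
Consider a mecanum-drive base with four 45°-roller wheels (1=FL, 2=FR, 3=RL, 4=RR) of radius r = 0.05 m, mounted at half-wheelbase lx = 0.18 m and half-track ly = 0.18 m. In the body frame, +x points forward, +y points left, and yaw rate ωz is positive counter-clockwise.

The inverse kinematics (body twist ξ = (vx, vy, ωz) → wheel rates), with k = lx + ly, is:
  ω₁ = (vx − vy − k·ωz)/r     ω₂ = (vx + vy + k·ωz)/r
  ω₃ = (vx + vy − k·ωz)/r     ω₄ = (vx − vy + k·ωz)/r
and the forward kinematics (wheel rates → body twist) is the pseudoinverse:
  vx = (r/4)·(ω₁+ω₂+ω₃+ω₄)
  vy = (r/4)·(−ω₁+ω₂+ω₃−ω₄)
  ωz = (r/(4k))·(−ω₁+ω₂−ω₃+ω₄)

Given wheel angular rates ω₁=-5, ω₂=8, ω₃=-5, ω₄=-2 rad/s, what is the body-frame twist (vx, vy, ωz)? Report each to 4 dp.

(-0.0500, 0.1250, 0.5556)

k = lx + ly = 0.18 + 0.18 = 0.3600
ω₁+ω₂+ω₃+ω₄ = -4.0000  →  vx = (0.05/4)·-4.0000 = -0.0500
−ω₁+ω₂+ω₃−ω₄ = 10.0000  →  vy = (0.05/4)·10.0000 = 0.1250
−ω₁+ω₂−ω₃+ω₄ = 16.0000  →  ωz = (0.05/1.4400)·16.0000 = 0.5556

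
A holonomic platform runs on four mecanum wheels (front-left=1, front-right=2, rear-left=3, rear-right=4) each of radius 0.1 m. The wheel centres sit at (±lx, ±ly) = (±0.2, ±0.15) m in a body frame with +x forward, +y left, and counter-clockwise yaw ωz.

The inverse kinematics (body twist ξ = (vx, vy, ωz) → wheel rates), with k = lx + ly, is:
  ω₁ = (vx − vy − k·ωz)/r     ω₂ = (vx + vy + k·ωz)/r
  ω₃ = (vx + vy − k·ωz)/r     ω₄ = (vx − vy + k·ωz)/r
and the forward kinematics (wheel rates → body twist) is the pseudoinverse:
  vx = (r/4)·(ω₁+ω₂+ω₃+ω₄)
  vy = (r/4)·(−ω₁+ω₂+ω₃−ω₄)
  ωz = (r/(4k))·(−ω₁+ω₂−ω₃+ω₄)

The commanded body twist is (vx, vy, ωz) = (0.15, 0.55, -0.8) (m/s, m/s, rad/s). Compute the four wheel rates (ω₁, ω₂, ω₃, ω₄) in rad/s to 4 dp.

k = lx + ly = 0.2 + 0.15 = 0.3500;  k·ωz = 0.3500·-0.8 = -0.2800
ω₁ (FL) = (vx − vy − k·ωz)/r = -0.1200/0.1 = -1.2000
ω₂ (FR) = (vx + vy + k·ωz)/r = 0.4200/0.1 = 4.2000
ω₃ (RL) = (vx + vy − k·ωz)/r = 0.9800/0.1 = 9.8000
ω₄ (RR) = (vx − vy + k·ωz)/r = -0.6800/0.1 = -6.8000

(-1.2000, 4.2000, 9.8000, -6.8000)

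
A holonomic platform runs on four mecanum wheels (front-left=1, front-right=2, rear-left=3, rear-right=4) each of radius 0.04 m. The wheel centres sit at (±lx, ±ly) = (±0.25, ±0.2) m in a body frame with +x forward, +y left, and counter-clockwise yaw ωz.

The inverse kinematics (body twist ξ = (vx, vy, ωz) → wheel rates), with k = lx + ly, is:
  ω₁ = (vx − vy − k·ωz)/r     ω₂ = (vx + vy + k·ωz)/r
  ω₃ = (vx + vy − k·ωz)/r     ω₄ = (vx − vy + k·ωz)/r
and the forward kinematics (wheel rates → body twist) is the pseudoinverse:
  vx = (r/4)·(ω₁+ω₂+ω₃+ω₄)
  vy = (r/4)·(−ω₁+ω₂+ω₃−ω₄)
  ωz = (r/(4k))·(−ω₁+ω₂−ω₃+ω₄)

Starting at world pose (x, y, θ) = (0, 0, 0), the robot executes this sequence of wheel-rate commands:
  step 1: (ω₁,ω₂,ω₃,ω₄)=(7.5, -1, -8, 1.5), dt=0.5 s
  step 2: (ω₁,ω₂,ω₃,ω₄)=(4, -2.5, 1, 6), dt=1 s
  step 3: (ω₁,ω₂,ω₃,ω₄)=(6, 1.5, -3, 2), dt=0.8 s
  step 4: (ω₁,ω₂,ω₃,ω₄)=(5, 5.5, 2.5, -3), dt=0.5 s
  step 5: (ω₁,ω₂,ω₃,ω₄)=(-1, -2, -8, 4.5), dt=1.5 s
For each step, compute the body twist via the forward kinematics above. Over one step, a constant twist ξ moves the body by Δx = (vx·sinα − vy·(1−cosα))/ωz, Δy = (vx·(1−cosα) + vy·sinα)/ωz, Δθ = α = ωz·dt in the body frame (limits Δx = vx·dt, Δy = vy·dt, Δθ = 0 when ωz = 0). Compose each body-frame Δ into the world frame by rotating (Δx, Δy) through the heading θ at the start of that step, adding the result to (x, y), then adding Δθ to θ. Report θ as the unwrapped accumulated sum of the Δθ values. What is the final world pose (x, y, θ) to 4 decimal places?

(0.1152, -0.4661, 0.3144)

step 1: ξ=(vx,vy,ωz)=(0.0000, -0.1800, 0.0222), dt=0.5 → body Δ=(0.0005, -0.0900, 0.0111) → world pose (0.0005, -0.0900, 0.0111)
step 2: ξ=(vx,vy,ωz)=(0.0850, -0.1150, -0.0333), dt=1.0 → body Δ=(0.0831, -0.1164, -0.0333) → world pose (0.0849, -0.2055, -0.0222)
step 3: ξ=(vx,vy,ωz)=(0.0650, -0.0950, 0.0111), dt=0.8 → body Δ=(0.0523, -0.0758, 0.0089) → world pose (0.1355, -0.2824, -0.0133)
step 4: ξ=(vx,vy,ωz)=(0.1000, 0.0600, -0.1111), dt=0.5 → body Δ=(0.0508, 0.0286, -0.0556) → world pose (0.1867, -0.2545, -0.0689)
step 5: ξ=(vx,vy,ωz)=(-0.0650, -0.1350, 0.2556), dt=1.5 → body Δ=(-0.0568, -0.2160, 0.3833) → world pose (0.1152, -0.4661, 0.3144)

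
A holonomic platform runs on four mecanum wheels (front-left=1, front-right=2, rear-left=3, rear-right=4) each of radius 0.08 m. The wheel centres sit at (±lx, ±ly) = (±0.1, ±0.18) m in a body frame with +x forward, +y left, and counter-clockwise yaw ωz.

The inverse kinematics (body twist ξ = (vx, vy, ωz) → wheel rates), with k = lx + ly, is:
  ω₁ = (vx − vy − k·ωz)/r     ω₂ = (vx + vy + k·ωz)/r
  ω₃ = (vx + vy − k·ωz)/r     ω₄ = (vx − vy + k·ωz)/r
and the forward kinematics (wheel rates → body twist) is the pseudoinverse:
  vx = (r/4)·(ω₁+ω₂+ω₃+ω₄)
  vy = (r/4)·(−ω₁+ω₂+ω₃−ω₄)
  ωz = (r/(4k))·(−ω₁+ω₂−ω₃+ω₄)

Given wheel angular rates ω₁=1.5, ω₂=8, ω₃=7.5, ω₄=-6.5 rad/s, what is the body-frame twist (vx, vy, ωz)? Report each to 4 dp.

k = lx + ly = 0.1 + 0.18 = 0.2800
ω₁+ω₂+ω₃+ω₄ = 10.5000  →  vx = (0.08/4)·10.5000 = 0.2100
−ω₁+ω₂+ω₃−ω₄ = 20.5000  →  vy = (0.08/4)·20.5000 = 0.4100
−ω₁+ω₂−ω₃+ω₄ = -7.5000  →  ωz = (0.08/1.1200)·-7.5000 = -0.5357

(0.2100, 0.4100, -0.5357)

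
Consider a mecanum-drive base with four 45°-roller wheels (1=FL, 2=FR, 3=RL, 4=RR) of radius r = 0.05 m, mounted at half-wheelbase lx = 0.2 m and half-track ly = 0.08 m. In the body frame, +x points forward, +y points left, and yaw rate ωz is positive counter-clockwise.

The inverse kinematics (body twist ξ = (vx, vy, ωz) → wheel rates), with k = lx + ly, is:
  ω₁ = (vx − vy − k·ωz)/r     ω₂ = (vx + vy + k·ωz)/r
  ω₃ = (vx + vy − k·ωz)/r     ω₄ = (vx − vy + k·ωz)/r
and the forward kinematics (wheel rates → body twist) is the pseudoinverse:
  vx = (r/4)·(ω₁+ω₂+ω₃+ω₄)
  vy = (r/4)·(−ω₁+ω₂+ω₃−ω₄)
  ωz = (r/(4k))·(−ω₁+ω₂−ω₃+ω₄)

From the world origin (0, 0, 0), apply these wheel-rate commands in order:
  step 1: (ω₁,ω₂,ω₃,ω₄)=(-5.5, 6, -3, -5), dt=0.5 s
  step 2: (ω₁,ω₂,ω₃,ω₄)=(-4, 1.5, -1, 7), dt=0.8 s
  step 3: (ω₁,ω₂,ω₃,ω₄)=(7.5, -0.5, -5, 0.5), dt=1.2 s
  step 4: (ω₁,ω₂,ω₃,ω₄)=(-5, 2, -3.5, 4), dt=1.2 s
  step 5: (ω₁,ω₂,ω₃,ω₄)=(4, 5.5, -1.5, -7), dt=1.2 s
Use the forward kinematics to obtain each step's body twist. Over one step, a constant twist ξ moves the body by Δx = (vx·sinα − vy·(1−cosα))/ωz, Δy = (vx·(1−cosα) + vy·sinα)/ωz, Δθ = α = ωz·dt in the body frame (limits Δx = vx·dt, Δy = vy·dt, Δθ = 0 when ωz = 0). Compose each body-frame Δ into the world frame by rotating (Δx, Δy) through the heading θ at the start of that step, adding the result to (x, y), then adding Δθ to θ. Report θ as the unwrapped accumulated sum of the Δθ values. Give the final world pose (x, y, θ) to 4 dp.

(0.0265, -0.0550, 1.1228)

step 1: ξ=(vx,vy,ωz)=(-0.0938, 0.1688, 0.4241), dt=0.5 → body Δ=(-0.0554, 0.0788, 0.2121) → world pose (-0.0554, 0.0788, 0.2121)
step 2: ξ=(vx,vy,ωz)=(0.0438, -0.0312, 0.6027), dt=0.8 → body Δ=(0.0396, -0.0158, 0.4821) → world pose (-0.0134, 0.0717, 0.6942)
step 3: ξ=(vx,vy,ωz)=(0.0312, -0.1688, -0.1116), dt=1.2 → body Δ=(0.0238, -0.2044, -0.1339) → world pose (0.1357, -0.0701, 0.5603)
step 4: ξ=(vx,vy,ωz)=(-0.0312, -0.0063, 0.6473), dt=1.2 → body Δ=(-0.0311, -0.0206, 0.7768) → world pose (0.1203, -0.1041, 1.3371)
step 5: ξ=(vx,vy,ωz)=(0.0125, 0.0875, -0.1786), dt=1.2 → body Δ=(0.0261, 0.1026, -0.2143) → world pose (0.0265, -0.0550, 1.1228)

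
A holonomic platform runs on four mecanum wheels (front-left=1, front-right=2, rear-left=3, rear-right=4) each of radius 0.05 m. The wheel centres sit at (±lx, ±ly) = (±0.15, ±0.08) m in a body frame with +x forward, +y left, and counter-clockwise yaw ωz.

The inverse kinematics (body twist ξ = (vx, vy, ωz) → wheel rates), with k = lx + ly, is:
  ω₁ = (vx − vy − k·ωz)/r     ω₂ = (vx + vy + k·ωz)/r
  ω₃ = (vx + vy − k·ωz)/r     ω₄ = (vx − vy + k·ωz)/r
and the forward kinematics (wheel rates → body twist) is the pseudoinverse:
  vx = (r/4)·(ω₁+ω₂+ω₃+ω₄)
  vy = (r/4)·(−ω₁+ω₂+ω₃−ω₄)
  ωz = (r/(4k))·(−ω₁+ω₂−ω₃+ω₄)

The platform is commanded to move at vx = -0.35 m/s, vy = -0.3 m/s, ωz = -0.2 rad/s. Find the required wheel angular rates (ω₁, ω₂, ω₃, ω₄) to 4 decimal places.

k = lx + ly = 0.15 + 0.08 = 0.2300;  k·ωz = 0.2300·-0.2 = -0.0460
ω₁ (FL) = (vx − vy − k·ωz)/r = -0.0040/0.05 = -0.0800
ω₂ (FR) = (vx + vy + k·ωz)/r = -0.6960/0.05 = -13.9200
ω₃ (RL) = (vx + vy − k·ωz)/r = -0.6040/0.05 = -12.0800
ω₄ (RR) = (vx − vy + k·ωz)/r = -0.0960/0.05 = -1.9200

(-0.0800, -13.9200, -12.0800, -1.9200)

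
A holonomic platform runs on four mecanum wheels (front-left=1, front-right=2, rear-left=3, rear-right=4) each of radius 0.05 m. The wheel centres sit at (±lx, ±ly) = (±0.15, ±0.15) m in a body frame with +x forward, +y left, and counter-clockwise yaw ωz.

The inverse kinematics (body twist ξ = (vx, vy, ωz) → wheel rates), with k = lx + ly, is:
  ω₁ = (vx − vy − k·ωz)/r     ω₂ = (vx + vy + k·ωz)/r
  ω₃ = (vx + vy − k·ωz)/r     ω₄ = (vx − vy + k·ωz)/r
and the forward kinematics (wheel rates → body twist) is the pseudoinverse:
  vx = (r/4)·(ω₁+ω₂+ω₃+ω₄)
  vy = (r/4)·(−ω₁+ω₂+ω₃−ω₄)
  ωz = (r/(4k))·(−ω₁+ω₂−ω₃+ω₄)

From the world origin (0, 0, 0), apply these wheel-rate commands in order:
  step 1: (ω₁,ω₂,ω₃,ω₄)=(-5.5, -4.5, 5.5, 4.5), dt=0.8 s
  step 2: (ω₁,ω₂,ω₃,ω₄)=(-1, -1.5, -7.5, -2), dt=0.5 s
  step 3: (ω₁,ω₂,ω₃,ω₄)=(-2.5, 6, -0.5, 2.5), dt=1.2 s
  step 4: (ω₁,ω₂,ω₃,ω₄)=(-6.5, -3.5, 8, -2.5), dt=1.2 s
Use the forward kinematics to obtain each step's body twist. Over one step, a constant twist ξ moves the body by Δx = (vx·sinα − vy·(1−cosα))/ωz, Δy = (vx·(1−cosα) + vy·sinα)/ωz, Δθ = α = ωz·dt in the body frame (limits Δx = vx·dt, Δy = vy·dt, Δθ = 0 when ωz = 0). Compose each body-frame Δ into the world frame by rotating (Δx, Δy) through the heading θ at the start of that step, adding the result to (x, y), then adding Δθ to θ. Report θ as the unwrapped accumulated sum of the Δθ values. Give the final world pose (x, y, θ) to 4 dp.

(-0.1830, 0.2307, 0.3042)

step 1: ξ=(vx,vy,ωz)=(0.0000, 0.0250, 0.0000), dt=0.8 → body Δ=(0.0000, 0.0200, 0.0000) → world pose (0.0000, 0.0200, 0.0000)
step 2: ξ=(vx,vy,ωz)=(-0.1500, -0.0750, 0.2083), dt=0.5 → body Δ=(-0.0729, -0.0413, 0.1042) → world pose (-0.0729, -0.0213, 0.1042)
step 3: ξ=(vx,vy,ωz)=(0.0688, 0.0688, 0.4792), dt=1.2 → body Δ=(0.0550, 0.1011, 0.5750) → world pose (-0.0288, 0.0849, 0.6792)
step 4: ξ=(vx,vy,ωz)=(-0.0563, 0.1688, -0.3125), dt=1.2 → body Δ=(-0.0284, 0.2103, -0.3750) → world pose (-0.1830, 0.2307, 0.3042)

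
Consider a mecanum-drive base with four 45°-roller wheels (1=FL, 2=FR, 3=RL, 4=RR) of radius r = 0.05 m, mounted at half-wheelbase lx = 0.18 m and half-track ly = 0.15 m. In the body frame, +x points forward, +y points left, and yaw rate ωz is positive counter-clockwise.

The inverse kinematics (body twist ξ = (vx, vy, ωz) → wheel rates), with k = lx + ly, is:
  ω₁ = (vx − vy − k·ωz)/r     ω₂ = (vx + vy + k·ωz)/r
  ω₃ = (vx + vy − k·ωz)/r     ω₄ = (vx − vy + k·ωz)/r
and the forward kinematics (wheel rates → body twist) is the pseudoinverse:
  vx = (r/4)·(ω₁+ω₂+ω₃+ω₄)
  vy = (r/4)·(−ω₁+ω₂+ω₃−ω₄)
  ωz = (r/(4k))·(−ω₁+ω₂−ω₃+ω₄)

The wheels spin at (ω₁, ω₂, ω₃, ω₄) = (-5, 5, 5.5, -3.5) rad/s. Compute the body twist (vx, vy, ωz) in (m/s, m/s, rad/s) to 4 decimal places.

k = lx + ly = 0.18 + 0.15 = 0.3300
ω₁+ω₂+ω₃+ω₄ = 2.0000  →  vx = (0.05/4)·2.0000 = 0.0250
−ω₁+ω₂+ω₃−ω₄ = 19.0000  →  vy = (0.05/4)·19.0000 = 0.2375
−ω₁+ω₂−ω₃+ω₄ = 1.0000  →  ωz = (0.05/1.3200)·1.0000 = 0.0379

(0.0250, 0.2375, 0.0379)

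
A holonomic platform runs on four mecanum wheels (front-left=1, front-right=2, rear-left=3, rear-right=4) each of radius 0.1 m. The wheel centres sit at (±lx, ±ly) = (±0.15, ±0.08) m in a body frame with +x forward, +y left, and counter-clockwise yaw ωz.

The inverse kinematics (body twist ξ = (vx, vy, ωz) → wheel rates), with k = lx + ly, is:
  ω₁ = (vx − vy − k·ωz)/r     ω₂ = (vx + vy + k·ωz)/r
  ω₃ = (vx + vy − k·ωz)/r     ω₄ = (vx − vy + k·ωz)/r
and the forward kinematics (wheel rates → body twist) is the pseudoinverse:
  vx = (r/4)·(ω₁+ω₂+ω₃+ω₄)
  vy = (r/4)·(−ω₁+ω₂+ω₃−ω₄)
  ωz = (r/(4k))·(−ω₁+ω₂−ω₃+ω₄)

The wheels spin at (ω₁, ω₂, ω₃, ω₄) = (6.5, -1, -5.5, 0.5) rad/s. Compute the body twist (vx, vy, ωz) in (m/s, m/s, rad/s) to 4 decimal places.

k = lx + ly = 0.15 + 0.08 = 0.2300
ω₁+ω₂+ω₃+ω₄ = 0.5000  →  vx = (0.1/4)·0.5000 = 0.0125
−ω₁+ω₂+ω₃−ω₄ = -13.5000  →  vy = (0.1/4)·-13.5000 = -0.3375
−ω₁+ω₂−ω₃+ω₄ = -1.5000  →  ωz = (0.1/0.9200)·-1.5000 = -0.1630

(0.0125, -0.3375, -0.1630)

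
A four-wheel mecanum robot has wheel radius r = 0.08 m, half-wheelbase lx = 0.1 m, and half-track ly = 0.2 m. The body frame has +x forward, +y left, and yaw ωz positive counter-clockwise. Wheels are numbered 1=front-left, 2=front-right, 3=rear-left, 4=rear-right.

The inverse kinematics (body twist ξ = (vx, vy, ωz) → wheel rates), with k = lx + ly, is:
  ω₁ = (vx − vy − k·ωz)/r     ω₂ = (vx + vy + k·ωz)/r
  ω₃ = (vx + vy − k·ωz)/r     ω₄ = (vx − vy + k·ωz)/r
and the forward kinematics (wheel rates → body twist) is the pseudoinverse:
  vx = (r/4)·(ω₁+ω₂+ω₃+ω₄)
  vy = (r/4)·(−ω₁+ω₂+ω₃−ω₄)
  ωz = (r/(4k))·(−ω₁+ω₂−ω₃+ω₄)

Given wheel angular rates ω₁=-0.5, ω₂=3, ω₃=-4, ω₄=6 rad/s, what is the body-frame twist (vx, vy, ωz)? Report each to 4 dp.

(0.0900, -0.1300, 0.9000)

k = lx + ly = 0.1 + 0.2 = 0.3000
ω₁+ω₂+ω₃+ω₄ = 4.5000  →  vx = (0.08/4)·4.5000 = 0.0900
−ω₁+ω₂+ω₃−ω₄ = -6.5000  →  vy = (0.08/4)·-6.5000 = -0.1300
−ω₁+ω₂−ω₃+ω₄ = 13.5000  →  ωz = (0.08/1.2000)·13.5000 = 0.9000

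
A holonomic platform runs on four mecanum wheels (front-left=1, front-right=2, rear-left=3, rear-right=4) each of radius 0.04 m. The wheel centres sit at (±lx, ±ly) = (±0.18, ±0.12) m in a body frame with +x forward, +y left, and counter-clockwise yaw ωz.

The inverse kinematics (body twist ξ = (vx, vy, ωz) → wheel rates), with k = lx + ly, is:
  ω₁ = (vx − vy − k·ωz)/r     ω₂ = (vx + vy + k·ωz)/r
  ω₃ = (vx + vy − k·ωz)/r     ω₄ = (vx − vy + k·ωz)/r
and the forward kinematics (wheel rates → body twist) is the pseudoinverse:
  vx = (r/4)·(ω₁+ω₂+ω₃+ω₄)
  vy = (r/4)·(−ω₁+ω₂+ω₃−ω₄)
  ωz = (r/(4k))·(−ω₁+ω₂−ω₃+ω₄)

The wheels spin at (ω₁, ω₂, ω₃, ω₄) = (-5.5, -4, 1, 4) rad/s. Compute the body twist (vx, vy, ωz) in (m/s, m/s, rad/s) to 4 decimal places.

(-0.0450, -0.0150, 0.1500)

k = lx + ly = 0.18 + 0.12 = 0.3000
ω₁+ω₂+ω₃+ω₄ = -4.5000  →  vx = (0.04/4)·-4.5000 = -0.0450
−ω₁+ω₂+ω₃−ω₄ = -1.5000  →  vy = (0.04/4)·-1.5000 = -0.0150
−ω₁+ω₂−ω₃+ω₄ = 4.5000  →  ωz = (0.04/1.2000)·4.5000 = 0.1500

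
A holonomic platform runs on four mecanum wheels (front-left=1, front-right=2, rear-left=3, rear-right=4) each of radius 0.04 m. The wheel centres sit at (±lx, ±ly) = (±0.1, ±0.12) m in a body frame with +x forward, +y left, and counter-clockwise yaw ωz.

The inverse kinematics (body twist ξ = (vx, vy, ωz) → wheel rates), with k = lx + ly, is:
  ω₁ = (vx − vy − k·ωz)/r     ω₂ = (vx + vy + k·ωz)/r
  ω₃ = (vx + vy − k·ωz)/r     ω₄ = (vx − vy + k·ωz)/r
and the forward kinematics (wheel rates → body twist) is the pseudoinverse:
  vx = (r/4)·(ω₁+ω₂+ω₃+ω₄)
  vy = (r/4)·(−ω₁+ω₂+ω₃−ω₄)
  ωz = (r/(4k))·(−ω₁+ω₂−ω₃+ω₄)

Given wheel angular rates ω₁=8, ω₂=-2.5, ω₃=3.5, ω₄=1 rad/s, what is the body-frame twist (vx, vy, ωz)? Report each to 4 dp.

k = lx + ly = 0.1 + 0.12 = 0.2200
ω₁+ω₂+ω₃+ω₄ = 10.0000  →  vx = (0.04/4)·10.0000 = 0.1000
−ω₁+ω₂+ω₃−ω₄ = -8.0000  →  vy = (0.04/4)·-8.0000 = -0.0800
−ω₁+ω₂−ω₃+ω₄ = -13.0000  →  ωz = (0.04/0.8800)·-13.0000 = -0.5909

(0.1000, -0.0800, -0.5909)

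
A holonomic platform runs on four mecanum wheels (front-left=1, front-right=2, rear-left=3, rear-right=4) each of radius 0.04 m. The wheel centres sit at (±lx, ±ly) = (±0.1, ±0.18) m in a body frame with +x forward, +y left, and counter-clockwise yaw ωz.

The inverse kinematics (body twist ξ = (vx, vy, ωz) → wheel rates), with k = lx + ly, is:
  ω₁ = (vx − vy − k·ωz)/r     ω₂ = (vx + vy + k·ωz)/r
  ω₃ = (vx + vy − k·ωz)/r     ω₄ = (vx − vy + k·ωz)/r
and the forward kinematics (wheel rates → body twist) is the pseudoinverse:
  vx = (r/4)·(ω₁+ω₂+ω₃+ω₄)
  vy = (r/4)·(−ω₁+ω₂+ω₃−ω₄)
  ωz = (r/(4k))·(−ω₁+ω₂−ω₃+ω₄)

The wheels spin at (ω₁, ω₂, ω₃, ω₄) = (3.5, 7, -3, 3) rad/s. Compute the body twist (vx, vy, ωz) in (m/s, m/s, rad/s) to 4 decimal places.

k = lx + ly = 0.1 + 0.18 = 0.2800
ω₁+ω₂+ω₃+ω₄ = 10.5000  →  vx = (0.04/4)·10.5000 = 0.1050
−ω₁+ω₂+ω₃−ω₄ = -2.5000  →  vy = (0.04/4)·-2.5000 = -0.0250
−ω₁+ω₂−ω₃+ω₄ = 9.5000  →  ωz = (0.04/1.1200)·9.5000 = 0.3393

(0.1050, -0.0250, 0.3393)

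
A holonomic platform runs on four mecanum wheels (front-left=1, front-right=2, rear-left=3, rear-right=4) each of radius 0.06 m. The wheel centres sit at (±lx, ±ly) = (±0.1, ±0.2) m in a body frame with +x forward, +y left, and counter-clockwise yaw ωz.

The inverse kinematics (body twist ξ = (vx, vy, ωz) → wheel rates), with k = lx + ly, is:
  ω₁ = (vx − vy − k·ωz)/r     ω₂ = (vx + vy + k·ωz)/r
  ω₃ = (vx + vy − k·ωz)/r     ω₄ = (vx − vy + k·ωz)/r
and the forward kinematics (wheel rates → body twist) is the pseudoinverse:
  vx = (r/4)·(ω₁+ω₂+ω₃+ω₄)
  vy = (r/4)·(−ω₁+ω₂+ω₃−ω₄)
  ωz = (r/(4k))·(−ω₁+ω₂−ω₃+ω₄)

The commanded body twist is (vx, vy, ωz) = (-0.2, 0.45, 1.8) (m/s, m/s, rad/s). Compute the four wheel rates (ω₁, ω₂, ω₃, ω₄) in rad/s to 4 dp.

k = lx + ly = 0.1 + 0.2 = 0.3000;  k·ωz = 0.3000·1.8 = 0.5400
ω₁ (FL) = (vx − vy − k·ωz)/r = -1.1900/0.06 = -19.8333
ω₂ (FR) = (vx + vy + k·ωz)/r = 0.7900/0.06 = 13.1667
ω₃ (RL) = (vx + vy − k·ωz)/r = -0.2900/0.06 = -4.8333
ω₄ (RR) = (vx − vy + k·ωz)/r = -0.1100/0.06 = -1.8333

(-19.8333, 13.1667, -4.8333, -1.8333)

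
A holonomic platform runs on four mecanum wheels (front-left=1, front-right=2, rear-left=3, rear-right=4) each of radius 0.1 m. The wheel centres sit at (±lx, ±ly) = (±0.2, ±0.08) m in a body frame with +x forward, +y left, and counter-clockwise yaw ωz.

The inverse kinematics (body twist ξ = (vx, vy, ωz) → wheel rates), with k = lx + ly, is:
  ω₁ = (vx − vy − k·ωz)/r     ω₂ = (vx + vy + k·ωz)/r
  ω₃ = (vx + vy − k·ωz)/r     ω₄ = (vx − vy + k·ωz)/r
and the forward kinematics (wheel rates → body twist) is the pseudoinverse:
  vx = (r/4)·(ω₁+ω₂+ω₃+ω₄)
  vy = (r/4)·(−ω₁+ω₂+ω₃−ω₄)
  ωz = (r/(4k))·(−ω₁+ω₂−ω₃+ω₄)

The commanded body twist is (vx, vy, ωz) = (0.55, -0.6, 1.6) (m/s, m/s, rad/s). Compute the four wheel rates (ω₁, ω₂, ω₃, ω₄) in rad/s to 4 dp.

k = lx + ly = 0.2 + 0.08 = 0.2800;  k·ωz = 0.2800·1.6 = 0.4480
ω₁ (FL) = (vx − vy − k·ωz)/r = 0.7020/0.1 = 7.0200
ω₂ (FR) = (vx + vy + k·ωz)/r = 0.3980/0.1 = 3.9800
ω₃ (RL) = (vx + vy − k·ωz)/r = -0.4980/0.1 = -4.9800
ω₄ (RR) = (vx − vy + k·ωz)/r = 1.5980/0.1 = 15.9800

(7.0200, 3.9800, -4.9800, 15.9800)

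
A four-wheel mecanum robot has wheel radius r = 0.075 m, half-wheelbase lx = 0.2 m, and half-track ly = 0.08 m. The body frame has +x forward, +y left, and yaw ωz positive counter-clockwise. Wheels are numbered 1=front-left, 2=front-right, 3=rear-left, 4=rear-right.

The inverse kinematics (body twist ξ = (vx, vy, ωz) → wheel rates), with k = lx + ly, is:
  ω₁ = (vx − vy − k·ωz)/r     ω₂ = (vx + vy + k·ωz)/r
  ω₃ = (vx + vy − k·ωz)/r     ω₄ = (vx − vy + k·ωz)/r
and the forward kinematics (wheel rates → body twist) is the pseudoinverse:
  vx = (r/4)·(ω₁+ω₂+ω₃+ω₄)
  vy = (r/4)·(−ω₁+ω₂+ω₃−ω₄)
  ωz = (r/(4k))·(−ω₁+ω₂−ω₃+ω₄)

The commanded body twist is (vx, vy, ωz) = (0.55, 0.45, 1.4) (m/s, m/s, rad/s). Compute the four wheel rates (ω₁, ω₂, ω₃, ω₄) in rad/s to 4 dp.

(-3.8933, 18.5600, 8.1067, 6.5600)

k = lx + ly = 0.2 + 0.08 = 0.2800;  k·ωz = 0.2800·1.4 = 0.3920
ω₁ (FL) = (vx − vy − k·ωz)/r = -0.2920/0.075 = -3.8933
ω₂ (FR) = (vx + vy + k·ωz)/r = 1.3920/0.075 = 18.5600
ω₃ (RL) = (vx + vy − k·ωz)/r = 0.6080/0.075 = 8.1067
ω₄ (RR) = (vx − vy + k·ωz)/r = 0.4920/0.075 = 6.5600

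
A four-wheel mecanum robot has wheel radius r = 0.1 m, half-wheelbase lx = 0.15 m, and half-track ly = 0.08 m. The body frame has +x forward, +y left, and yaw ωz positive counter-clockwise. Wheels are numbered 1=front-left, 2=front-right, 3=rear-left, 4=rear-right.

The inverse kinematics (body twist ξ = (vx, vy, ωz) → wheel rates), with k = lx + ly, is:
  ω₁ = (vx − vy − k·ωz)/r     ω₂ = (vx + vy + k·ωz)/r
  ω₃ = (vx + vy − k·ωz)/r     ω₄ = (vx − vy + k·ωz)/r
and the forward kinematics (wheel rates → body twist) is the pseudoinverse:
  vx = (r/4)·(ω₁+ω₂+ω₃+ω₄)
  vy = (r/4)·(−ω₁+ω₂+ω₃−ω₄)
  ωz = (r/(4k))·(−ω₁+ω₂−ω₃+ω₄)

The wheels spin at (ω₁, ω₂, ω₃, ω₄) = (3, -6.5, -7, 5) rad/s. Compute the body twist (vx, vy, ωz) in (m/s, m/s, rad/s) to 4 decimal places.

(-0.1375, -0.5375, 0.2717)

k = lx + ly = 0.15 + 0.08 = 0.2300
ω₁+ω₂+ω₃+ω₄ = -5.5000  →  vx = (0.1/4)·-5.5000 = -0.1375
−ω₁+ω₂+ω₃−ω₄ = -21.5000  →  vy = (0.1/4)·-21.5000 = -0.5375
−ω₁+ω₂−ω₃+ω₄ = 2.5000  →  ωz = (0.1/0.9200)·2.5000 = 0.2717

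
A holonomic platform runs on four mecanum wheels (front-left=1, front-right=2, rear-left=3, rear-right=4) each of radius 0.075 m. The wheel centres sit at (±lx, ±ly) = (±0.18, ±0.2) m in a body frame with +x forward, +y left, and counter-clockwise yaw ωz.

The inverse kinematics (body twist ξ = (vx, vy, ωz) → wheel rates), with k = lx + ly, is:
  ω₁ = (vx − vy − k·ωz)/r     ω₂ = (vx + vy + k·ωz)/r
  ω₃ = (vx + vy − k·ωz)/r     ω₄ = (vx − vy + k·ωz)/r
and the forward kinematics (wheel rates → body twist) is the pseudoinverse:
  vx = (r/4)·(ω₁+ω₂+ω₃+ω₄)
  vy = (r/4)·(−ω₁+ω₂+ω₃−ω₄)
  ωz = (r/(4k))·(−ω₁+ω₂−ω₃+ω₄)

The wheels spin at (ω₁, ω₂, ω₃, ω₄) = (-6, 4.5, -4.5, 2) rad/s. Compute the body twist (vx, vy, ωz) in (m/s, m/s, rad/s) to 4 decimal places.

(-0.0750, 0.0750, 0.8388)

k = lx + ly = 0.18 + 0.2 = 0.3800
ω₁+ω₂+ω₃+ω₄ = -4.0000  →  vx = (0.075/4)·-4.0000 = -0.0750
−ω₁+ω₂+ω₃−ω₄ = 4.0000  →  vy = (0.075/4)·4.0000 = 0.0750
−ω₁+ω₂−ω₃+ω₄ = 17.0000  →  ωz = (0.075/1.5200)·17.0000 = 0.8388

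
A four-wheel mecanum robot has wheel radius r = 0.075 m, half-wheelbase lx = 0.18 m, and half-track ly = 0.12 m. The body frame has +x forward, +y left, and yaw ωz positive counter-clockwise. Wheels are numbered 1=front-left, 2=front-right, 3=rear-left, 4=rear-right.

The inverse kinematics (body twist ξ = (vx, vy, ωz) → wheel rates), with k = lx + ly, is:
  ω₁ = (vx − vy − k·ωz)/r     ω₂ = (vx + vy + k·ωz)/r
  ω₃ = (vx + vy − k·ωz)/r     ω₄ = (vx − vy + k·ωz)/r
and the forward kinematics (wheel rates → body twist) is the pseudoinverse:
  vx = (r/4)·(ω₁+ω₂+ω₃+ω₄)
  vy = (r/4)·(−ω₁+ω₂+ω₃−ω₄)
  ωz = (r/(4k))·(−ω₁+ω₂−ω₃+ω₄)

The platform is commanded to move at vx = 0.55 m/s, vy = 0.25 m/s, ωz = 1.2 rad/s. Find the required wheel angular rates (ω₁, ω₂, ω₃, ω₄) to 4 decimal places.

k = lx + ly = 0.18 + 0.12 = 0.3000;  k·ωz = 0.3000·1.2 = 0.3600
ω₁ (FL) = (vx − vy − k·ωz)/r = -0.0600/0.075 = -0.8000
ω₂ (FR) = (vx + vy + k·ωz)/r = 1.1600/0.075 = 15.4667
ω₃ (RL) = (vx + vy − k·ωz)/r = 0.4400/0.075 = 5.8667
ω₄ (RR) = (vx − vy + k·ωz)/r = 0.6600/0.075 = 8.8000

(-0.8000, 15.4667, 5.8667, 8.8000)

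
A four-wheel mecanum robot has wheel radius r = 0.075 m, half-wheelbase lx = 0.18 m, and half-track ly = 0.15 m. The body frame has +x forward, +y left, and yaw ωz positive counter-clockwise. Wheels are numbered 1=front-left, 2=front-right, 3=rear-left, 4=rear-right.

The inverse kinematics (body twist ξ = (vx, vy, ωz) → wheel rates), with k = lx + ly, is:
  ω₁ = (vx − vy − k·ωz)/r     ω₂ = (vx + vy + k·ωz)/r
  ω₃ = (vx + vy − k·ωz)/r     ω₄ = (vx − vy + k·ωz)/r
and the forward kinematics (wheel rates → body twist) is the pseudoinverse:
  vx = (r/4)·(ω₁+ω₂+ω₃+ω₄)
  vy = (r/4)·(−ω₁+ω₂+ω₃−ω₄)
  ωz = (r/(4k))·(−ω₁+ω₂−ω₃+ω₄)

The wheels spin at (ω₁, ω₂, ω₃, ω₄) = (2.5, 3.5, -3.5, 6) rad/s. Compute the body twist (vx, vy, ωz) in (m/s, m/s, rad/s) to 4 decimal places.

(0.1594, -0.1594, 0.5966)

k = lx + ly = 0.18 + 0.15 = 0.3300
ω₁+ω₂+ω₃+ω₄ = 8.5000  →  vx = (0.075/4)·8.5000 = 0.1594
−ω₁+ω₂+ω₃−ω₄ = -8.5000  →  vy = (0.075/4)·-8.5000 = -0.1594
−ω₁+ω₂−ω₃+ω₄ = 10.5000  →  ωz = (0.075/1.3200)·10.5000 = 0.5966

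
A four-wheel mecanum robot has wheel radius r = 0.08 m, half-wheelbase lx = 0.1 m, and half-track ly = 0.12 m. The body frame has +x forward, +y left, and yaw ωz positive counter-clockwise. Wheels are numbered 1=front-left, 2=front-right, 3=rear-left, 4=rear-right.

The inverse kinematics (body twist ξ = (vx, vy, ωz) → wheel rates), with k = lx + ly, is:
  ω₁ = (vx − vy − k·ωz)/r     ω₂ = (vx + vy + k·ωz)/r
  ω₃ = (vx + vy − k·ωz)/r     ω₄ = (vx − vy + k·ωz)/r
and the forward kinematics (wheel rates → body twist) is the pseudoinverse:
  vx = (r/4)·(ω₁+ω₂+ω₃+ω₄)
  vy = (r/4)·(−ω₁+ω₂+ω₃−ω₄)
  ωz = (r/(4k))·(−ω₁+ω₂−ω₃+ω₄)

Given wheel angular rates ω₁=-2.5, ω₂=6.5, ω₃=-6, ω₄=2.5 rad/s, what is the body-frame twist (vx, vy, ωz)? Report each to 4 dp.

k = lx + ly = 0.1 + 0.12 = 0.2200
ω₁+ω₂+ω₃+ω₄ = 0.5000  →  vx = (0.08/4)·0.5000 = 0.0100
−ω₁+ω₂+ω₃−ω₄ = 0.5000  →  vy = (0.08/4)·0.5000 = 0.0100
−ω₁+ω₂−ω₃+ω₄ = 17.5000  →  ωz = (0.08/0.8800)·17.5000 = 1.5909

(0.0100, 0.0100, 1.5909)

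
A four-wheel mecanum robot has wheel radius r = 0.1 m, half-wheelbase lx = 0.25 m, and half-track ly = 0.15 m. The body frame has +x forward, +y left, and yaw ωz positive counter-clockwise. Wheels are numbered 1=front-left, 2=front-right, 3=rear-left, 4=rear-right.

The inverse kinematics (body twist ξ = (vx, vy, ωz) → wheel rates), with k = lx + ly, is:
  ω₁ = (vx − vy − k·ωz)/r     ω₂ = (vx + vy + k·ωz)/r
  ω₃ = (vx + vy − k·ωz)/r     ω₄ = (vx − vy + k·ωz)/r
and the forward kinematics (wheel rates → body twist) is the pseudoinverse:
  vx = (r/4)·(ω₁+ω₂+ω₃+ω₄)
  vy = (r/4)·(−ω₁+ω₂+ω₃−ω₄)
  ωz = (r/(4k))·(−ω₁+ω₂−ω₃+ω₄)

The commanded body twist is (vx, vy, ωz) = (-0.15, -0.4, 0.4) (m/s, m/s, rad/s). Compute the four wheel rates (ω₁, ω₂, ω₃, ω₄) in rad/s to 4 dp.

(0.9000, -3.9000, -7.1000, 4.1000)

k = lx + ly = 0.25 + 0.15 = 0.4000;  k·ωz = 0.4000·0.4 = 0.1600
ω₁ (FL) = (vx − vy − k·ωz)/r = 0.0900/0.1 = 0.9000
ω₂ (FR) = (vx + vy + k·ωz)/r = -0.3900/0.1 = -3.9000
ω₃ (RL) = (vx + vy − k·ωz)/r = -0.7100/0.1 = -7.1000
ω₄ (RR) = (vx − vy + k·ωz)/r = 0.4100/0.1 = 4.1000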